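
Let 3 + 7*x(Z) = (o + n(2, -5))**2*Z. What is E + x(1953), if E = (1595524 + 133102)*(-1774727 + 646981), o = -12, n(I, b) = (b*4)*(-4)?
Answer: -13646148368303/7 ≈ -1.9494e+12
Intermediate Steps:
n(I, b) = -16*b (n(I, b) = (4*b)*(-4) = -16*b)
x(Z) = -3/7 + 4624*Z/7 (x(Z) = -3/7 + ((-12 - 16*(-5))**2*Z)/7 = -3/7 + ((-12 + 80)**2*Z)/7 = -3/7 + (68**2*Z)/7 = -3/7 + (4624*Z)/7 = -3/7 + 4624*Z/7)
E = -1949451056996 (E = 1728626*(-1127746) = -1949451056996)
E + x(1953) = -1949451056996 + (-3/7 + (4624/7)*1953) = -1949451056996 + (-3/7 + 1290096) = -1949451056996 + 9030669/7 = -13646148368303/7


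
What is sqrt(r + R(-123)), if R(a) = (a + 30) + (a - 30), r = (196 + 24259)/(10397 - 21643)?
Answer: I*sqrt(31387259866)/11246 ≈ 15.754*I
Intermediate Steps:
r = -24455/11246 (r = 24455/(-11246) = 24455*(-1/11246) = -24455/11246 ≈ -2.1745)
R(a) = 2*a (R(a) = (30 + a) + (-30 + a) = 2*a)
sqrt(r + R(-123)) = sqrt(-24455/11246 + 2*(-123)) = sqrt(-24455/11246 - 246) = sqrt(-2790971/11246) = I*sqrt(31387259866)/11246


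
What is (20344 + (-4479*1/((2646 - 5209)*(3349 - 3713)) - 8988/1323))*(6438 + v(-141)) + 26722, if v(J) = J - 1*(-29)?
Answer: 540223011949447/4198194 ≈ 1.2868e+8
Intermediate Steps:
v(J) = 29 + J (v(J) = J + 29 = 29 + J)
(20344 + (-4479*1/((2646 - 5209)*(3349 - 3713)) - 8988/1323))*(6438 + v(-141)) + 26722 = (20344 + (-4479*1/((2646 - 5209)*(3349 - 3713)) - 8988/1323))*(6438 + (29 - 141)) + 26722 = (20344 + (-4479/((-2563*(-364))) - 8988*1/1323))*(6438 - 112) + 26722 = (20344 + (-4479/932932 - 428/63))*6326 + 26722 = (20344 - 57082439/8396388)*6326 + 26722 = (170759035033/8396388)*6326 + 26722 = 540110827809379/4198194 + 26722 = 540223011949447/4198194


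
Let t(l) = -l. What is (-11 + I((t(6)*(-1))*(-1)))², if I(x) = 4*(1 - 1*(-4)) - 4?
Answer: 25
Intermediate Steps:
I(x) = 16 (I(x) = 4*(1 + 4) - 4 = 4*5 - 4 = 20 - 4 = 16)
(-11 + I((t(6)*(-1))*(-1)))² = (-11 + 16)² = 5² = 25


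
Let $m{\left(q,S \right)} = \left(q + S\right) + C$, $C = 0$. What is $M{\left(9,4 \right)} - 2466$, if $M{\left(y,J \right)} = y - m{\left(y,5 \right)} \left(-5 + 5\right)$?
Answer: $-2457$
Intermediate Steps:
$m{\left(q,S \right)} = S + q$ ($m{\left(q,S \right)} = \left(q + S\right) + 0 = \left(S + q\right) + 0 = S + q$)
$M{\left(y,J \right)} = y$ ($M{\left(y,J \right)} = y - \left(5 + y\right) \left(-5 + 5\right) = y - \left(5 + y\right) 0 = y - 0 = y + 0 = y$)
$M{\left(9,4 \right)} - 2466 = 9 - 2466 = -2457$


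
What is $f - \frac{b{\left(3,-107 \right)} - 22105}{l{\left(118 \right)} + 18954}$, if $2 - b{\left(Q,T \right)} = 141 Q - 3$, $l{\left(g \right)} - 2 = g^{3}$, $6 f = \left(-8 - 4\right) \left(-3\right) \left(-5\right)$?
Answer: $- \frac{49837117}{1661988} \approx -29.986$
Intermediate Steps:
$f = -30$ ($f = \frac{\left(-8 - 4\right) \left(-3\right) \left(-5\right)}{6} = \frac{\left(-12\right) \left(-3\right) \left(-5\right)}{6} = \frac{36 \left(-5\right)}{6} = \frac{1}{6} \left(-180\right) = -30$)
$l{\left(g \right)} = 2 + g^{3}$
$b{\left(Q,T \right)} = 5 - 141 Q$ ($b{\left(Q,T \right)} = 2 - \left(141 Q - 3\right) = 2 - \left(-3 + 141 Q\right) = 5 - 141 Q$)
$f - \frac{b{\left(3,-107 \right)} - 22105}{l{\left(118 \right)} + 18954} = -30 - \frac{\left(5 - 423\right) - 22105}{\left(2 + 118^{3}\right) + 18954} = -30 - \frac{\left(5 - 423\right) - 22105}{\left(2 + 1643032\right) + 18954} = -30 - \frac{-418 - 22105}{1643034 + 18954} = -30 - - \frac{22523}{1661988} = -30 + \frac{22523}{1661988} = - \frac{49837117}{1661988}$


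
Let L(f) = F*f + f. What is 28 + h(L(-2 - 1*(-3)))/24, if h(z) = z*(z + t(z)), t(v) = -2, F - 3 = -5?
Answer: 225/8 ≈ 28.125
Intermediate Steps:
F = -2 (F = 3 - 5 = -2)
L(f) = -f (L(f) = -2*f + f = -f)
h(z) = z*(-2 + z) (h(z) = z*(z - 2) = z*(-2 + z))
28 + h(L(-2 - 1*(-3)))/24 = 28 + ((-(-2 - 1*(-3)))*(-2 - (-2 - 1*(-3))))/24 = 28 + ((-(-2 + 3))*(-2 - (-2 + 3)))*(1/24) = 28 + ((-1*1)*(-2 - 1*1))*(1/24) = 28 - (-2 - 1)*(1/24) = 28 - 1*(-3)*(1/24) = 28 + 3*(1/24) = 28 + ⅛ = 225/8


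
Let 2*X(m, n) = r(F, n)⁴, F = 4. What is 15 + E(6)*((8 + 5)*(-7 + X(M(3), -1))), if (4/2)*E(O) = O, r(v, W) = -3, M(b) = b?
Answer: 2643/2 ≈ 1321.5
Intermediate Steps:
E(O) = O/2
X(m, n) = 81/2 (X(m, n) = (½)*(-3)⁴ = (½)*81 = 81/2)
15 + E(6)*((8 + 5)*(-7 + X(M(3), -1))) = 15 + ((½)*6)*((8 + 5)*(-7 + 81/2)) = 15 + 3*(13*(67/2)) = 15 + 3*(871/2) = 15 + 2613/2 = 2643/2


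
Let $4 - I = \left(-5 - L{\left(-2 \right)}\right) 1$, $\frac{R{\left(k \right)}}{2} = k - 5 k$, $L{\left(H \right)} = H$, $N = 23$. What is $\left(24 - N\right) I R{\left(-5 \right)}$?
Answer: $280$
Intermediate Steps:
$R{\left(k \right)} = - 8 k$ ($R{\left(k \right)} = 2 \left(k - 5 k\right) = 2 \left(- 4 k\right) = - 8 k$)
$I = 7$ ($I = 4 - \left(-5 - -2\right) 1 = 4 - \left(-5 + 2\right) 1 = 4 - \left(-3\right) 1 = 4 - -3 = 4 + 3 = 7$)
$\left(24 - N\right) I R{\left(-5 \right)} = \left(24 - 23\right) 7 \left(\left(-8\right) \left(-5\right)\right) = \left(24 - 23\right) 7 \cdot 40 = 1 \cdot 7 \cdot 40 = 7 \cdot 40 = 280$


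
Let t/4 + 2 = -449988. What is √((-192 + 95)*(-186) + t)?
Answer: I*√1781918 ≈ 1334.9*I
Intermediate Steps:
t = -1799960 (t = -8 + 4*(-449988) = -8 - 1799952 = -1799960)
√((-192 + 95)*(-186) + t) = √((-192 + 95)*(-186) - 1799960) = √(-97*(-186) - 1799960) = √(18042 - 1799960) = √(-1781918) = I*√1781918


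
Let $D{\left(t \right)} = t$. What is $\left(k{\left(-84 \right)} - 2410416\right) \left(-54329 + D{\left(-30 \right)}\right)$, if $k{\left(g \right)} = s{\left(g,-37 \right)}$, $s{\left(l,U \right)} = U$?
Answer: $131029814627$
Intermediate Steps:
$k{\left(g \right)} = -37$
$\left(k{\left(-84 \right)} - 2410416\right) \left(-54329 + D{\left(-30 \right)}\right) = \left(-37 - 2410416\right) \left(-54329 - 30\right) = \left(-2410453\right) \left(-54359\right) = 131029814627$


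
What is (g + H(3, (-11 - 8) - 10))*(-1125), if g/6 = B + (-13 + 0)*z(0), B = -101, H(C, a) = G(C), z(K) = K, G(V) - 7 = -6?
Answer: 680625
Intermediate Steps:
G(V) = 1 (G(V) = 7 - 6 = 1)
H(C, a) = 1
g = -606 (g = 6*(-101 + (-13 + 0)*0) = 6*(-101 - 13*0) = 6*(-101 + 0) = 6*(-101) = -606)
(g + H(3, (-11 - 8) - 10))*(-1125) = (-606 + 1)*(-1125) = -605*(-1125) = 680625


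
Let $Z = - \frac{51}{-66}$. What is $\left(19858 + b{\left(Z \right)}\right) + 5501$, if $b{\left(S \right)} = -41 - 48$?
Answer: $25270$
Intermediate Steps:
$Z = \frac{17}{22}$ ($Z = \left(-51\right) \left(- \frac{1}{66}\right) = \frac{17}{22} \approx 0.77273$)
$b{\left(S \right)} = -89$ ($b{\left(S \right)} = -41 - 48 = -89$)
$\left(19858 + b{\left(Z \right)}\right) + 5501 = \left(19858 - 89\right) + 5501 = 19769 + 5501 = 25270$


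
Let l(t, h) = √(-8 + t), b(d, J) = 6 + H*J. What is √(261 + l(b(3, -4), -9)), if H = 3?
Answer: √(261 + I*√14) ≈ 16.156 + 0.1158*I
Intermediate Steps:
b(d, J) = 6 + 3*J
√(261 + l(b(3, -4), -9)) = √(261 + √(-8 + (6 + 3*(-4)))) = √(261 + √(-8 + (6 - 12))) = √(261 + √(-8 - 6)) = √(261 + √(-14)) = √(261 + I*√14)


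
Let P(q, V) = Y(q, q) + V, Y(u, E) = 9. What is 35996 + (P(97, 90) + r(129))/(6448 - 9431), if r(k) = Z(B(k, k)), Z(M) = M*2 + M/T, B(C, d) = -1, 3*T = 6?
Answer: 214751943/5966 ≈ 35996.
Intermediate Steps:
T = 2 (T = (⅓)*6 = 2)
Z(M) = 5*M/2 (Z(M) = M*2 + M/2 = 2*M + M*(½) = 2*M + M/2 = 5*M/2)
r(k) = -5/2 (r(k) = (5/2)*(-1) = -5/2)
P(q, V) = 9 + V
35996 + (P(97, 90) + r(129))/(6448 - 9431) = 35996 + ((9 + 90) - 5/2)/(6448 - 9431) = 35996 + (99 - 5/2)/(-2983) = 35996 + (193/2)*(-1/2983) = 35996 - 193/5966 = 214751943/5966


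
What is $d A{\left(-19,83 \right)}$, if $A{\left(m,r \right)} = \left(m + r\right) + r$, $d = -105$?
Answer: $-15435$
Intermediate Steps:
$A{\left(m,r \right)} = m + 2 r$
$d A{\left(-19,83 \right)} = - 105 \left(-19 + 2 \cdot 83\right) = - 105 \left(-19 + 166\right) = \left(-105\right) 147 = -15435$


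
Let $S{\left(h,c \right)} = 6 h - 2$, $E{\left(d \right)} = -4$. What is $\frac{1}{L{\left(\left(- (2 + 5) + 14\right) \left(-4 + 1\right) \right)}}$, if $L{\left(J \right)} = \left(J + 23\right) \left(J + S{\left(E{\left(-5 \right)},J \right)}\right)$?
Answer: $- \frac{1}{94} \approx -0.010638$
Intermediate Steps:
$S{\left(h,c \right)} = -2 + 6 h$
$L{\left(J \right)} = \left(-26 + J\right) \left(23 + J\right)$ ($L{\left(J \right)} = \left(J + 23\right) \left(J + \left(-2 + 6 \left(-4\right)\right)\right) = \left(23 + J\right) \left(J - 26\right) = \left(23 + J\right) \left(-26 + J\right) = \left(-26 + J\right) \left(23 + J\right)$)
$\frac{1}{L{\left(\left(- (2 + 5) + 14\right) \left(-4 + 1\right) \right)}} = \frac{1}{-598 + \left(\left(- (2 + 5) + 14\right) \left(-4 + 1\right)\right)^{2} - 3 \left(- (2 + 5) + 14\right) \left(-4 + 1\right)} = \frac{1}{-598 + \left(\left(\left(-1\right) 7 + 14\right) \left(-3\right)\right)^{2} - 3 \left(\left(-1\right) 7 + 14\right) \left(-3\right)} = \frac{1}{-598 + \left(\left(-7 + 14\right) \left(-3\right)\right)^{2} - 3 \left(-7 + 14\right) \left(-3\right)} = \frac{1}{-598 + \left(7 \left(-3\right)\right)^{2} - 3 \cdot 7 \left(-3\right)} = \frac{1}{-598 + \left(-21\right)^{2} - -63} = \frac{1}{-598 + 441 + 63} = \frac{1}{-94} = - \frac{1}{94}$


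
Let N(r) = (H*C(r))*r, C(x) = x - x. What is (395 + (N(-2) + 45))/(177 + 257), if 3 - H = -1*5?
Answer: 220/217 ≈ 1.0138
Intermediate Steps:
C(x) = 0
H = 8 (H = 3 - (-1)*5 = 3 - 1*(-5) = 3 + 5 = 8)
N(r) = 0 (N(r) = (8*0)*r = 0*r = 0)
(395 + (N(-2) + 45))/(177 + 257) = (395 + (0 + 45))/(177 + 257) = (395 + 45)/434 = 440*(1/434) = 220/217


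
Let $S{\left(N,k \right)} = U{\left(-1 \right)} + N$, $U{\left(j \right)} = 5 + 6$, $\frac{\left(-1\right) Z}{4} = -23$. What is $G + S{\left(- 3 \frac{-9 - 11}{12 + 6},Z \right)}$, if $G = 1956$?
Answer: $\frac{5911}{3} \approx 1970.3$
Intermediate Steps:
$Z = 92$ ($Z = \left(-4\right) \left(-23\right) = 92$)
$U{\left(j \right)} = 11$
$S{\left(N,k \right)} = 11 + N$
$G + S{\left(- 3 \frac{-9 - 11}{12 + 6},Z \right)} = 1956 + \left(11 - 3 \frac{-9 - 11}{12 + 6}\right) = 1956 + \left(11 - 3 \left(- \frac{20}{18}\right)\right) = 1956 + \left(11 - 3 \left(\left(-20\right) \frac{1}{18}\right)\right) = 1956 + \left(11 - - \frac{10}{3}\right) = 1956 + \left(11 + \frac{10}{3}\right) = 1956 + \frac{43}{3} = \frac{5911}{3}$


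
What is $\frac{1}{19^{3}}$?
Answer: $\frac{1}{6859} \approx 0.00014579$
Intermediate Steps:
$\frac{1}{19^{3}} = \frac{1}{6859}$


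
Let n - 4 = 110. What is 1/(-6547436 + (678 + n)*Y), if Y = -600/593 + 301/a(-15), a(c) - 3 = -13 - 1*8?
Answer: -593/3890958440 ≈ -1.5240e-7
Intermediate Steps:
n = 114 (n = 4 + 110 = 114)
a(c) = -18 (a(c) = 3 + (-13 - 1*8) = 3 + (-13 - 8) = 3 - 21 = -18)
Y = -189293/10674 (Y = -600/593 + 301/(-18) = -600*1/593 + 301*(-1/18) = -600/593 - 301/18 = -189293/10674 ≈ -17.734)
1/(-6547436 + (678 + n)*Y) = 1/(-6547436 + (678 + 114)*(-189293/10674)) = 1/(-6547436 + 792*(-189293/10674)) = 1/(-6547436 - 8328892/593) = 1/(-3890958440/593) = -593/3890958440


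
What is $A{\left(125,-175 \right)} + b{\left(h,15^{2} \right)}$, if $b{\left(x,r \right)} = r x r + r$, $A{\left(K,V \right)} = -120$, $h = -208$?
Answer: $-10529895$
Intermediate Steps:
$b{\left(x,r \right)} = r + x r^{2}$ ($b{\left(x,r \right)} = x r^{2} + r = r + x r^{2}$)
$A{\left(125,-175 \right)} + b{\left(h,15^{2} \right)} = -120 + 15^{2} \left(1 + 15^{2} \left(-208\right)\right) = -120 + 225 \left(1 + 225 \left(-208\right)\right) = -120 + 225 \left(1 - 46800\right) = -120 + 225 \left(-46799\right) = -120 - 10529775 = -10529895$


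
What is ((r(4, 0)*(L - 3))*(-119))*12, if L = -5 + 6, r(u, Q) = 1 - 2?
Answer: -2856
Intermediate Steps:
r(u, Q) = -1
L = 1
((r(4, 0)*(L - 3))*(-119))*12 = (-(1 - 3)*(-119))*12 = (-1*(-2)*(-119))*12 = (2*(-119))*12 = -238*12 = -2856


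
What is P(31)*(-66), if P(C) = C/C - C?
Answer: 1980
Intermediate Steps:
P(C) = 1 - C
P(31)*(-66) = (1 - 1*31)*(-66) = (1 - 31)*(-66) = -30*(-66) = 1980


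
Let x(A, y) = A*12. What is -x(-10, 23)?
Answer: 120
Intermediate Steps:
x(A, y) = 12*A
-x(-10, 23) = -12*(-10) = -1*(-120) = 120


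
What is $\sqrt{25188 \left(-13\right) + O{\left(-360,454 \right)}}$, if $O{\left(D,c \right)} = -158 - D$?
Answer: $i \sqrt{327242} \approx 572.05 i$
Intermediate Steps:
$\sqrt{25188 \left(-13\right) + O{\left(-360,454 \right)}} = \sqrt{25188 \left(-13\right) - -202} = \sqrt{-327444 + \left(-158 + 360\right)} = \sqrt{-327444 + 202} = \sqrt{-327242} = i \sqrt{327242}$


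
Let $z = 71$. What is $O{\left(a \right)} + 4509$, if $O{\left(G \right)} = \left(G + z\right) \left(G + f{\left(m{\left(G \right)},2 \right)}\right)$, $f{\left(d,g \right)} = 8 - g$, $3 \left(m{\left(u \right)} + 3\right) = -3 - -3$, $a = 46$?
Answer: $10593$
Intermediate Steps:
$m{\left(u \right)} = -3$ ($m{\left(u \right)} = -3 + \frac{-3 - -3}{3} = -3 + \frac{-3 + 3}{3} = -3 + \frac{1}{3} \cdot 0 = -3 + 0 = -3$)
$O{\left(G \right)} = \left(6 + G\right) \left(71 + G\right)$ ($O{\left(G \right)} = \left(G + 71\right) \left(G + \left(8 - 2\right)\right) = \left(71 + G\right) \left(G + \left(8 - 2\right)\right) = \left(71 + G\right) \left(G + 6\right) = \left(71 + G\right) \left(6 + G\right) = \left(6 + G\right) \left(71 + G\right)$)
$O{\left(a \right)} + 4509 = \left(426 + 46^{2} + 77 \cdot 46\right) + 4509 = \left(426 + 2116 + 3542\right) + 4509 = 6084 + 4509 = 10593$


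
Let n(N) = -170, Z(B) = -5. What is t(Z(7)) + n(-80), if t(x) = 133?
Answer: -37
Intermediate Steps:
t(Z(7)) + n(-80) = 133 - 170 = -37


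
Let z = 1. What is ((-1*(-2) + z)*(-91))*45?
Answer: -12285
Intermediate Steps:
((-1*(-2) + z)*(-91))*45 = ((-1*(-2) + 1)*(-91))*45 = ((2 + 1)*(-91))*45 = (3*(-91))*45 = -273*45 = -12285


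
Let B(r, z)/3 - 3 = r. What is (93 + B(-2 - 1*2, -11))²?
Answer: 8100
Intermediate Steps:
B(r, z) = 9 + 3*r
(93 + B(-2 - 1*2, -11))² = (93 + (9 + 3*(-2 - 1*2)))² = (93 + (9 + 3*(-2 - 2)))² = (93 + (9 + 3*(-4)))² = (93 + (9 - 12))² = (93 - 3)² = 90² = 8100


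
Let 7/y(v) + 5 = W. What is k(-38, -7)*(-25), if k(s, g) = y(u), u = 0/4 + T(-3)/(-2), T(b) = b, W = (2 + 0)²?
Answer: 175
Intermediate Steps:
W = 4 (W = 2² = 4)
u = 3/2 (u = 0/4 - 3/(-2) = 0*(¼) - 3*(-½) = 0 + 3/2 = 3/2 ≈ 1.5000)
y(v) = -7 (y(v) = 7/(-5 + 4) = 7/(-1) = 7*(-1) = -7)
k(s, g) = -7
k(-38, -7)*(-25) = -7*(-25) = 175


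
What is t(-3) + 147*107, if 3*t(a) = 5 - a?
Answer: 47195/3 ≈ 15732.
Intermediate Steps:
t(a) = 5/3 - a/3 (t(a) = (5 - a)/3 = 5/3 - a/3)
t(-3) + 147*107 = (5/3 - ⅓*(-3)) + 147*107 = (5/3 + 1) + 15729 = 8/3 + 15729 = 47195/3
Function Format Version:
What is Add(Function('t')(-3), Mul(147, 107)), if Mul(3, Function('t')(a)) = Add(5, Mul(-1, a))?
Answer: Rational(47195, 3) ≈ 15732.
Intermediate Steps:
Function('t')(a) = Add(Rational(5, 3), Mul(Rational(-1, 3), a)) (Function('t')(a) = Mul(Rational(1, 3), Add(5, Mul(-1, a))) = Add(Rational(5, 3), Mul(Rational(-1, 3), a)))
Add(Function('t')(-3), Mul(147, 107)) = Add(Add(Rational(5, 3), Mul(Rational(-1, 3), -3)), Mul(147, 107)) = Add(Add(Rational(5, 3), 1), 15729) = Add(Rational(8, 3), 15729) = Rational(47195, 3)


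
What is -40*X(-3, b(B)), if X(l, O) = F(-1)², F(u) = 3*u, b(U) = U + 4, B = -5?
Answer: -360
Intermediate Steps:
b(U) = 4 + U
X(l, O) = 9 (X(l, O) = (3*(-1))² = (-3)² = 9)
-40*X(-3, b(B)) = -40*9 = -360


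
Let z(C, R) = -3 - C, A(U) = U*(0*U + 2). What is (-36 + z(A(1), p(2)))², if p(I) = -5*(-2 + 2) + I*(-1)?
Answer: 1681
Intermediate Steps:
A(U) = 2*U (A(U) = U*(0 + 2) = U*2 = 2*U)
p(I) = -I (p(I) = -5*0 - I = 0 - I = -I)
(-36 + z(A(1), p(2)))² = (-36 + (-3 - 2))² = (-36 - 5)² = (-41)² = 1681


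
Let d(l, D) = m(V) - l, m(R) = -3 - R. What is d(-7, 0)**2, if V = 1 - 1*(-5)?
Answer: 4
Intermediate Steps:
V = 6 (V = 1 + 5 = 6)
d(l, D) = -9 - l (d(l, D) = (-3 - 1*6) - l = (-3 - 6) - l = -9 - l)
d(-7, 0)**2 = (-9 - 1*(-7))**2 = (-9 + 7)**2 = (-2)**2 = 4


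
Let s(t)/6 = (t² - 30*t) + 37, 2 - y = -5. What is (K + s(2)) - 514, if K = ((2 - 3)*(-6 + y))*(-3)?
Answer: -625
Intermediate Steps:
y = 7 (y = 2 - 1*(-5) = 2 + 5 = 7)
s(t) = 222 - 180*t + 6*t² (s(t) = 6*((t² - 30*t) + 37) = 6*(37 + t² - 30*t) = 222 - 180*t + 6*t²)
K = 3 (K = ((2 - 3)*(-6 + 7))*(-3) = -1*1*(-3) = -1*(-3) = 3)
(K + s(2)) - 514 = (3 + (222 - 180*2 + 6*2²)) - 514 = (3 + (222 - 360 + 6*4)) - 514 = (3 + (222 - 360 + 24)) - 514 = (3 - 114) - 514 = -111 - 514 = -625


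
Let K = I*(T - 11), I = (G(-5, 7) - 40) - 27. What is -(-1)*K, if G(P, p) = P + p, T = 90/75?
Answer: 637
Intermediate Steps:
T = 6/5 (T = 90*(1/75) = 6/5 ≈ 1.2000)
I = -65 (I = ((-5 + 7) - 40) - 27 = (2 - 40) - 27 = -38 - 27 = -65)
K = 637 (K = -65*(6/5 - 11) = -65*(-49/5) = 637)
-(-1)*K = -(-1)*637 = -1*(-637) = 637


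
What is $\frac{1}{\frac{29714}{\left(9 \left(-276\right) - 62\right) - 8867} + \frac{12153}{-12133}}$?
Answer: $- \frac{138473929}{499222151} \approx -0.27738$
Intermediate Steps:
$\frac{1}{\frac{29714}{\left(9 \left(-276\right) - 62\right) - 8867} + \frac{12153}{-12133}} = \frac{1}{\frac{29714}{\left(-2484 - 62\right) - 8867} + 12153 \left(- \frac{1}{12133}\right)} = \frac{1}{\frac{29714}{-2546 - 8867} - \frac{12153}{12133}} = \frac{1}{\frac{29714}{-11413} - \frac{12153}{12133}} = \frac{1}{29714 \left(- \frac{1}{11413}\right) - \frac{12153}{12133}} = \frac{1}{- \frac{29714}{11413} - \frac{12153}{12133}} = \frac{1}{- \frac{499222151}{138473929}} = - \frac{138473929}{499222151}$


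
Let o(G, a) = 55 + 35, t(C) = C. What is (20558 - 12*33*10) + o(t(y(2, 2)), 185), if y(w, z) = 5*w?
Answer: 16688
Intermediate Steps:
o(G, a) = 90
(20558 - 12*33*10) + o(t(y(2, 2)), 185) = (20558 - 12*33*10) + 90 = (20558 - 396*10) + 90 = (20558 - 3960) + 90 = 16598 + 90 = 16688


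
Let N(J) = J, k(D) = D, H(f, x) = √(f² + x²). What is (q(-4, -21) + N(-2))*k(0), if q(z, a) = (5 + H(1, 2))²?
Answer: 0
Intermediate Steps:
q(z, a) = (5 + √5)² (q(z, a) = (5 + √(1² + 2²))² = (5 + √(1 + 4))² = (5 + √5)²)
(q(-4, -21) + N(-2))*k(0) = ((5 + √5)² - 2)*0 = (-2 + (5 + √5)²)*0 = 0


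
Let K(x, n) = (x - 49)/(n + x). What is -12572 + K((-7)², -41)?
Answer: -12572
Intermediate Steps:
K(x, n) = (-49 + x)/(n + x)
-12572 + K((-7)², -41) = -12572 + (-49 + (-7)²)/(-41 + (-7)²) = -12572 + (-49 + 49)/(-41 + 49) = -12572 + 0/8 = -12572 + (⅛)*0 = -12572 + 0 = -12572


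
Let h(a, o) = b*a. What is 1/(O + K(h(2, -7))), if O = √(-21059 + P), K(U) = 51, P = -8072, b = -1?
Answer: 51/31732 - I*√29131/31732 ≈ 0.0016072 - 0.0053787*I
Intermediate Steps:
h(a, o) = -a
O = I*√29131 (O = √(-21059 - 8072) = √(-29131) = I*√29131 ≈ 170.68*I)
1/(O + K(h(2, -7))) = 1/(I*√29131 + 51) = 1/(51 + I*√29131)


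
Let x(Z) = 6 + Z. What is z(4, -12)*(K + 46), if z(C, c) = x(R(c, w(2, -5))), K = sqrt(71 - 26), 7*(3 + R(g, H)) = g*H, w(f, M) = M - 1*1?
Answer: 4278/7 + 279*sqrt(5)/7 ≈ 700.27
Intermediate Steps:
w(f, M) = -1 + M (w(f, M) = M - 1 = -1 + M)
R(g, H) = -3 + H*g/7 (R(g, H) = -3 + (g*H)/7 = -3 + (H*g)/7 = -3 + H*g/7)
K = 3*sqrt(5) (K = sqrt(45) = 3*sqrt(5) ≈ 6.7082)
z(C, c) = 3 - 6*c/7 (z(C, c) = 6 + (-3 + (-1 - 5)*c/7) = 6 + (-3 + (1/7)*(-6)*c) = 6 + (-3 - 6*c/7) = 3 - 6*c/7)
z(4, -12)*(K + 46) = (3 - 6/7*(-12))*(3*sqrt(5) + 46) = (3 + 72/7)*(46 + 3*sqrt(5)) = 93*(46 + 3*sqrt(5))/7 = 4278/7 + 279*sqrt(5)/7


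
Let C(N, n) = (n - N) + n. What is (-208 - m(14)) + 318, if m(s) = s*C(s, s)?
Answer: -86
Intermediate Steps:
C(N, n) = -N + 2*n
m(s) = s**2 (m(s) = s*(-s + 2*s) = s*s = s**2)
(-208 - m(14)) + 318 = (-208 - 1*14**2) + 318 = (-208 - 1*196) + 318 = (-208 - 196) + 318 = -404 + 318 = -86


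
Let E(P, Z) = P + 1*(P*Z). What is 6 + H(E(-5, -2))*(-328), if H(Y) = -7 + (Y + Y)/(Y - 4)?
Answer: -978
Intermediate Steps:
E(P, Z) = P + P*Z
H(Y) = -7 + 2*Y/(-4 + Y) (H(Y) = -7 + (2*Y)/(-4 + Y) = -7 + 2*Y/(-4 + Y))
6 + H(E(-5, -2))*(-328) = 6 + ((28 - (-25)*(1 - 2))/(-4 - 5*(1 - 2)))*(-328) = 6 + ((28 - (-25)*(-1))/(-4 - 5*(-1)))*(-328) = 6 + ((28 - 5*5)/(-4 + 5))*(-328) = 6 + ((28 - 25)/1)*(-328) = 6 + (1*3)*(-328) = 6 + 3*(-328) = 6 - 984 = -978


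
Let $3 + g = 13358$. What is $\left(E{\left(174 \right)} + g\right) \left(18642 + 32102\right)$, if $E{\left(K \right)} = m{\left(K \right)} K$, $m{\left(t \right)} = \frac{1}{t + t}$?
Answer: $677711492$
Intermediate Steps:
$m{\left(t \right)} = \frac{1}{2 t}$
$g = 13355$ ($g = -3 + 13358 = 13355$)
$E{\left(K \right)} = \frac{1}{2}$ ($E{\left(K \right)} = \frac{1}{2 K} K = \frac{1}{2}$)
$\left(E{\left(174 \right)} + g\right) \left(18642 + 32102\right) = \left(\frac{1}{2} + 13355\right) \left(18642 + 32102\right) = \frac{26711}{2} \cdot 50744 = 677711492$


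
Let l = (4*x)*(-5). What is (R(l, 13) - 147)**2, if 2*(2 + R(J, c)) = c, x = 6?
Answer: 81225/4 ≈ 20306.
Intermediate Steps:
l = -120 (l = (4*6)*(-5) = 24*(-5) = -120)
R(J, c) = -2 + c/2
(R(l, 13) - 147)**2 = ((-2 + (1/2)*13) - 147)**2 = ((-2 + 13/2) - 147)**2 = (9/2 - 147)**2 = (-285/2)**2 = 81225/4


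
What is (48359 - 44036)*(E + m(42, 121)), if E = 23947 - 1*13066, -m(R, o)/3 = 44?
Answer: 46467927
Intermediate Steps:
m(R, o) = -132 (m(R, o) = -3*44 = -132)
E = 10881 (E = 23947 - 13066 = 10881)
(48359 - 44036)*(E + m(42, 121)) = (48359 - 44036)*(10881 - 132) = 4323*10749 = 46467927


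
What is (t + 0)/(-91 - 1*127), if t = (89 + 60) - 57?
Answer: -46/109 ≈ -0.42202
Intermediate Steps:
t = 92 (t = 149 - 57 = 92)
(t + 0)/(-91 - 1*127) = (92 + 0)/(-91 - 1*127) = 92/(-91 - 127) = 92/(-218) = 92*(-1/218) = -46/109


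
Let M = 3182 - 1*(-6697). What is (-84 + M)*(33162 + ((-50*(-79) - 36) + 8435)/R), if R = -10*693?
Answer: 150059603083/462 ≈ 3.2480e+8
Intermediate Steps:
R = -6930
M = 9879 (M = 3182 + 6697 = 9879)
(-84 + M)*(33162 + ((-50*(-79) - 36) + 8435)/R) = (-84 + 9879)*(33162 + ((-50*(-79) - 36) + 8435)/(-6930)) = 9795*(33162 + ((3950 - 36) + 8435)*(-1/6930)) = 9795*(33162 + (3914 + 8435)*(-1/6930)) = 9795*(33162 + 12349*(-1/6930)) = 9795*(33162 - 12349/6930) = 9795*(229800311/6930) = 150059603083/462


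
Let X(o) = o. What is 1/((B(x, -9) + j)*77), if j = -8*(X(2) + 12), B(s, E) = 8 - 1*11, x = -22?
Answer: -1/8855 ≈ -0.00011293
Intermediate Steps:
B(s, E) = -3 (B(s, E) = 8 - 11 = -3)
j = -112 (j = -8*(2 + 12) = -8*14 = -112)
1/((B(x, -9) + j)*77) = 1/((-3 - 112)*77) = 1/(-115*77) = 1/(-8855) = -1/8855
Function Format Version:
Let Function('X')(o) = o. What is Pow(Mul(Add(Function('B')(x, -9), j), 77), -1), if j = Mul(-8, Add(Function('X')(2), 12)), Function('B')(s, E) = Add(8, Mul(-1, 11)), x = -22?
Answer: Rational(-1, 8855) ≈ -0.00011293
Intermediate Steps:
Function('B')(s, E) = -3 (Function('B')(s, E) = Add(8, -11) = -3)
j = -112 (j = Mul(-8, Add(2, 12)) = Mul(-8, 14) = -112)
Pow(Mul(Add(Function('B')(x, -9), j), 77), -1) = Pow(Mul(Add(-3, -112), 77), -1) = Pow(Mul(-115, 77), -1) = Pow(-8855, -1) = Rational(-1, 8855)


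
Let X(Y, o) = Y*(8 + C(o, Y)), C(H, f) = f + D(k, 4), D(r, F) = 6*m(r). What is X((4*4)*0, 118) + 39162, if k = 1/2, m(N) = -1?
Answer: 39162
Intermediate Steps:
k = ½ ≈ 0.50000
D(r, F) = -6 (D(r, F) = 6*(-1) = -6)
C(H, f) = -6 + f (C(H, f) = f - 6 = -6 + f)
X(Y, o) = Y*(2 + Y) (X(Y, o) = Y*(8 + (-6 + Y)) = Y*(2 + Y))
X((4*4)*0, 118) + 39162 = ((4*4)*0)*(2 + (4*4)*0) + 39162 = (16*0)*(2 + 16*0) + 39162 = 0*(2 + 0) + 39162 = 0*2 + 39162 = 0 + 39162 = 39162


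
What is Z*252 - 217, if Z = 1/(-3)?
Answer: -301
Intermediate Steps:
Z = -1/3 ≈ -0.33333
Z*252 - 217 = -1/3*252 - 217 = -84 - 217 = -301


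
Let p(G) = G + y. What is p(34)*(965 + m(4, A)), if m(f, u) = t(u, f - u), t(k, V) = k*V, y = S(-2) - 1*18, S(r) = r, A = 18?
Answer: 9982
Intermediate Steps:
y = -20 (y = -2 - 1*18 = -2 - 18 = -20)
t(k, V) = V*k
m(f, u) = u*(f - u) (m(f, u) = (f - u)*u = u*(f - u))
p(G) = -20 + G (p(G) = G - 20 = -20 + G)
p(34)*(965 + m(4, A)) = (-20 + 34)*(965 + 18*(4 - 1*18)) = 14*(965 + 18*(4 - 18)) = 14*(965 + 18*(-14)) = 14*(965 - 252) = 14*713 = 9982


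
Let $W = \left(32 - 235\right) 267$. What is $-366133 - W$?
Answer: $-311932$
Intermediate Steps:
$W = -54201$ ($W = \left(-203\right) 267 = -54201$)
$-366133 - W = -366133 - -54201 = -366133 + 54201 = -311932$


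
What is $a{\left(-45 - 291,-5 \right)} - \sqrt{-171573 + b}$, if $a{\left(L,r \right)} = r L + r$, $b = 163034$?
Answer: $1675 - i \sqrt{8539} \approx 1675.0 - 92.407 i$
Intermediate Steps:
$a{\left(L,r \right)} = r + L r$ ($a{\left(L,r \right)} = L r + r = r + L r$)
$a{\left(-45 - 291,-5 \right)} - \sqrt{-171573 + b} = - 5 \left(1 - 336\right) - \sqrt{-171573 + 163034} = - 5 \left(1 - 336\right) - \sqrt{-8539} = - 5 \left(1 - 336\right) - i \sqrt{8539} = \left(-5\right) \left(-335\right) - i \sqrt{8539} = 1675 - i \sqrt{8539}$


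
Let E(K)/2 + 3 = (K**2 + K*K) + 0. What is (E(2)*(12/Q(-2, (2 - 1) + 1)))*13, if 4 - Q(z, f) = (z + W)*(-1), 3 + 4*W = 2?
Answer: 6240/7 ≈ 891.43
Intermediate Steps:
W = -1/4 (W = -3/4 + (1/4)*2 = -3/4 + 1/2 = -1/4 ≈ -0.25000)
Q(z, f) = 15/4 + z (Q(z, f) = 4 - (z - 1/4)*(-1) = 4 - (-1/4 + z)*(-1) = 4 - (1/4 - z) = 4 + (-1/4 + z) = 15/4 + z)
E(K) = -6 + 4*K**2 (E(K) = -6 + 2*((K**2 + K*K) + 0) = -6 + 2*((K**2 + K**2) + 0) = -6 + 2*(2*K**2 + 0) = -6 + 2*(2*K**2) = -6 + 4*K**2)
(E(2)*(12/Q(-2, (2 - 1) + 1)))*13 = ((-6 + 4*2**2)*(12/(15/4 - 2)))*13 = ((-6 + 4*4)*(12/(7/4)))*13 = ((-6 + 16)*(12*(4/7)))*13 = (10*(48/7))*13 = (480/7)*13 = 6240/7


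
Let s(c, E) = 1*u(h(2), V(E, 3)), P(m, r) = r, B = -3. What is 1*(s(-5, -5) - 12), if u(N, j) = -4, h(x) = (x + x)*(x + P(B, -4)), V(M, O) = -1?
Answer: -16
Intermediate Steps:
h(x) = 2*x*(-4 + x) (h(x) = (x + x)*(x - 4) = (2*x)*(-4 + x) = 2*x*(-4 + x))
s(c, E) = -4 (s(c, E) = 1*(-4) = -4)
1*(s(-5, -5) - 12) = 1*(-4 - 12) = 1*(-16) = -16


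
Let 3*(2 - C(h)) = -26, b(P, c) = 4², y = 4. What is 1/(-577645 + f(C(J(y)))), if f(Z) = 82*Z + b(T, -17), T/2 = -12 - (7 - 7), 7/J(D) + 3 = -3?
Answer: -3/1730263 ≈ -1.7338e-6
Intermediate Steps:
J(D) = -7/6 (J(D) = 7/(-3 - 3) = 7/(-6) = 7*(-⅙) = -7/6)
T = -24 (T = 2*(-12 - (7 - 7)) = 2*(-12 - 1*0) = 2*(-12 + 0) = 2*(-12) = -24)
b(P, c) = 16
C(h) = 32/3 (C(h) = 2 - ⅓*(-26) = 2 + 26/3 = 32/3)
f(Z) = 16 + 82*Z (f(Z) = 82*Z + 16 = 16 + 82*Z)
1/(-577645 + f(C(J(y)))) = 1/(-577645 + (16 + 82*(32/3))) = 1/(-577645 + (16 + 2624/3)) = 1/(-577645 + 2672/3) = 1/(-1730263/3) = -3/1730263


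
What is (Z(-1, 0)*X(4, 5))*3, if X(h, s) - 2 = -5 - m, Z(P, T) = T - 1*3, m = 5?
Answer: 72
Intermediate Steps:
Z(P, T) = -3 + T (Z(P, T) = T - 3 = -3 + T)
X(h, s) = -8 (X(h, s) = 2 + (-5 - 1*5) = 2 + (-5 - 5) = 2 - 10 = -8)
(Z(-1, 0)*X(4, 5))*3 = ((-3 + 0)*(-8))*3 = -3*(-8)*3 = 24*3 = 72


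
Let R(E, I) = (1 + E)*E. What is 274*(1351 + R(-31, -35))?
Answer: 624994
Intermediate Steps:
R(E, I) = E*(1 + E)
274*(1351 + R(-31, -35)) = 274*(1351 - 31*(1 - 31)) = 274*(1351 - 31*(-30)) = 274*(1351 + 930) = 274*2281 = 624994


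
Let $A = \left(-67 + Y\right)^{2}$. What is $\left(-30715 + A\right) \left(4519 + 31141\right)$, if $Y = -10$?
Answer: $-883868760$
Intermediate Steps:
$A = 5929$ ($A = \left(-67 - 10\right)^{2} = \left(-77\right)^{2} = 5929$)
$\left(-30715 + A\right) \left(4519 + 31141\right) = \left(-30715 + 5929\right) \left(4519 + 31141\right) = \left(-24786\right) 35660 = -883868760$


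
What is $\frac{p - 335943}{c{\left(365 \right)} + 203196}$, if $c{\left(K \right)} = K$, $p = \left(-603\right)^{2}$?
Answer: $\frac{27666}{203561} \approx 0.13591$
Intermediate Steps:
$p = 363609$
$\frac{p - 335943}{c{\left(365 \right)} + 203196} = \frac{363609 - 335943}{365 + 203196} = \frac{27666}{203561}$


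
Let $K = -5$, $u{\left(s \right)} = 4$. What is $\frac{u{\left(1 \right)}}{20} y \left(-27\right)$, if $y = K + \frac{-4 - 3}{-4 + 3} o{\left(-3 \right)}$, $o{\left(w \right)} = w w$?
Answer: $- \frac{1566}{5} \approx -313.2$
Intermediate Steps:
$o{\left(w \right)} = w^{2}$
$y = 58$ ($y = -5 + \frac{-4 - 3}{-4 + 3} \left(-3\right)^{2} = -5 + - \frac{7}{-1} \cdot 9 = -5 + \left(-7\right) \left(-1\right) 9 = -5 + 7 \cdot 9 = -5 + 63 = 58$)
$\frac{u{\left(1 \right)}}{20} y \left(-27\right) = \frac{4}{20} \cdot 58 \left(-27\right) = 4 \cdot \frac{1}{20} \cdot 58 \left(-27\right) = \frac{1}{5} \cdot 58 \left(-27\right) = \frac{58}{5} \left(-27\right) = - \frac{1566}{5}$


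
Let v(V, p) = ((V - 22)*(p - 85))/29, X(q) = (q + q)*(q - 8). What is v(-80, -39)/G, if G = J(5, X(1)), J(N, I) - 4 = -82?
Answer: -2108/377 ≈ -5.5915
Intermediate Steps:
X(q) = 2*q*(-8 + q) (X(q) = (2*q)*(-8 + q) = 2*q*(-8 + q))
J(N, I) = -78 (J(N, I) = 4 - 82 = -78)
G = -78
v(V, p) = (-85 + p)*(-22 + V)/29 (v(V, p) = ((-22 + V)*(-85 + p))*(1/29) = ((-85 + p)*(-22 + V))*(1/29) = (-85 + p)*(-22 + V)/29)
v(-80, -39)/G = (1870/29 - 85/29*(-80) - 22/29*(-39) + (1/29)*(-80)*(-39))/(-78) = (1870/29 + 6800/29 + 858/29 + 3120/29)*(-1/78) = (12648/29)*(-1/78) = -2108/377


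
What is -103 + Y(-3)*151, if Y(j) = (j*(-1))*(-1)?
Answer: -556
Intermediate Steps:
Y(j) = j (Y(j) = -j*(-1) = j)
-103 + Y(-3)*151 = -103 - 3*151 = -103 - 453 = -556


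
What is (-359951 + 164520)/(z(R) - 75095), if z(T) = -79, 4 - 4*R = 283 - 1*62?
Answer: 195431/75174 ≈ 2.5997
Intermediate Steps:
R = -217/4 (R = 1 - (283 - 1*62)/4 = 1 - (283 - 62)/4 = 1 - ¼*221 = 1 - 221/4 = -217/4 ≈ -54.250)
(-359951 + 164520)/(z(R) - 75095) = (-359951 + 164520)/(-79 - 75095) = -195431/(-75174) = -195431*(-1/75174) = 195431/75174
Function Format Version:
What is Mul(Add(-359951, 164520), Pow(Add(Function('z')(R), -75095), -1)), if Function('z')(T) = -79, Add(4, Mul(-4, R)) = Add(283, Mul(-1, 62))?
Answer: Rational(195431, 75174) ≈ 2.5997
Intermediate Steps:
R = Rational(-217, 4) (R = Add(1, Mul(Rational(-1, 4), Add(283, Mul(-1, 62)))) = Add(1, Mul(Rational(-1, 4), Add(283, -62))) = Add(1, Mul(Rational(-1, 4), 221)) = Add(1, Rational(-221, 4)) = Rational(-217, 4) ≈ -54.250)
Mul(Add(-359951, 164520), Pow(Add(Function('z')(R), -75095), -1)) = Mul(Add(-359951, 164520), Pow(Add(-79, -75095), -1)) = Mul(-195431, Pow(-75174, -1)) = Mul(-195431, Rational(-1, 75174)) = Rational(195431, 75174)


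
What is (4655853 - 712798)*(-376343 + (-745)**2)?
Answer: 704552953510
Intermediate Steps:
(4655853 - 712798)*(-376343 + (-745)**2) = 3943055*(-376343 + 555025) = 3943055*178682 = 704552953510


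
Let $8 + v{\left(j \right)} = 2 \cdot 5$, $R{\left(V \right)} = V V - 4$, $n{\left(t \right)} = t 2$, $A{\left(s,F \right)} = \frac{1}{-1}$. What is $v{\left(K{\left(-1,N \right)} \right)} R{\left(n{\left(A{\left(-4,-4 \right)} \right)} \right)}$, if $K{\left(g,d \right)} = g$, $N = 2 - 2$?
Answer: $0$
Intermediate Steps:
$A{\left(s,F \right)} = -1$
$n{\left(t \right)} = 2 t$
$N = 0$ ($N = 2 - 2 = 0$)
$R{\left(V \right)} = -4 + V^{2}$ ($R{\left(V \right)} = V^{2} - 4 = -4 + V^{2}$)
$v{\left(j \right)} = 2$ ($v{\left(j \right)} = -8 + 2 \cdot 5 = -8 + 10 = 2$)
$v{\left(K{\left(-1,N \right)} \right)} R{\left(n{\left(A{\left(-4,-4 \right)} \right)} \right)} = 2 \left(-4 + \left(2 \left(-1\right)\right)^{2}\right) = 2 \left(-4 + \left(-2\right)^{2}\right) = 2 \left(-4 + 4\right) = 2 \cdot 0 = 0$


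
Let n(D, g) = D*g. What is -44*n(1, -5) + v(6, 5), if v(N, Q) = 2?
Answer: 222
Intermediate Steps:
-44*n(1, -5) + v(6, 5) = -44*(-5) + 2 = 220 + 2 = 222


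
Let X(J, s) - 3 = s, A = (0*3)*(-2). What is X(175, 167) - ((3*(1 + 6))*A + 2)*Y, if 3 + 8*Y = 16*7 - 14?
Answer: 585/4 ≈ 146.25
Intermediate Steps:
A = 0 (A = 0*(-2) = 0)
X(J, s) = 3 + s
Y = 95/8 (Y = -3/8 + (16*7 - 14)/8 = -3/8 + (112 - 14)/8 = -3/8 + (⅛)*98 = -3/8 + 49/4 = 95/8 ≈ 11.875)
X(175, 167) - ((3*(1 + 6))*A + 2)*Y = (3 + 167) - ((3*(1 + 6))*0 + 2)*95/8 = 170 - ((3*7)*0 + 2)*95/8 = 170 - (21*0 + 2)*95/8 = 170 - (0 + 2)*95/8 = 170 - 2*95/8 = 170 - 1*95/4 = 170 - 95/4 = 585/4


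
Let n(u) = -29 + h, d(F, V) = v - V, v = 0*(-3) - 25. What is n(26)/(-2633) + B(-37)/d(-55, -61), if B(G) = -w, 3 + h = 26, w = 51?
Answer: -44689/31596 ≈ -1.4144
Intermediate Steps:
v = -25 (v = 0 - 25 = -25)
h = 23 (h = -3 + 26 = 23)
B(G) = -51 (B(G) = -1*51 = -51)
d(F, V) = -25 - V
n(u) = -6 (n(u) = -29 + 23 = -6)
n(26)/(-2633) + B(-37)/d(-55, -61) = -6/(-2633) - 51/(-25 - 1*(-61)) = -6*(-1/2633) - 51/(-25 + 61) = 6/2633 - 51/36 = 6/2633 - 51*1/36 = 6/2633 - 17/12 = -44689/31596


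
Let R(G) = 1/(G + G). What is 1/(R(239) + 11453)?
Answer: 478/5474535 ≈ 8.7313e-5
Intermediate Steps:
R(G) = 1/(2*G)
1/(R(239) + 11453) = 1/((½)/239 + 11453) = 1/((½)*(1/239) + 11453) = 1/(1/478 + 11453) = 1/(5474535/478) = 478/5474535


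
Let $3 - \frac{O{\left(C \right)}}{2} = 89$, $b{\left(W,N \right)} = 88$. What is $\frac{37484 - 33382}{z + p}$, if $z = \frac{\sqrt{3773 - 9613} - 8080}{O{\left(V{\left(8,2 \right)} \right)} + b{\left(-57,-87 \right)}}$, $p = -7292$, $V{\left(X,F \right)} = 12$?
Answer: $- \frac{4339029968}{7611612303} + \frac{28714 i \sqrt{365}}{7611612303} \approx -0.57005 + 7.2071 \cdot 10^{-5} i$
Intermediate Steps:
$O{\left(C \right)} = -172$ ($O{\left(C \right)} = 6 - 178 = -172$)
$z = \frac{2020}{21} - \frac{i \sqrt{365}}{21}$ ($z = \frac{\sqrt{3773 - 9613} - 8080}{-172 + 88} = \frac{\sqrt{-5840} - 8080}{-84} = \left(4 i \sqrt{365} - 8080\right) \left(- \frac{1}{84}\right) = \left(-8080 + 4 i \sqrt{365}\right) \left(- \frac{1}{84}\right) = \frac{2020}{21} - \frac{i \sqrt{365}}{21} \approx 96.19 - 0.90976 i$)
$\frac{37484 - 33382}{z + p} = \frac{37484 - 33382}{\left(\frac{2020}{21} - \frac{i \sqrt{365}}{21}\right) - 7292} = \frac{4102}{- \frac{151112}{21} - \frac{i \sqrt{365}}{21}}$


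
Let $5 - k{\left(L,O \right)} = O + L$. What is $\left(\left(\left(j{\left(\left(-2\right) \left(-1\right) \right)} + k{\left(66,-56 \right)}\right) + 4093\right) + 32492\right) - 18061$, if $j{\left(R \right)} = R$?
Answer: $18521$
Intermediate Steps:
$k{\left(L,O \right)} = 5 - L - O$ ($k{\left(L,O \right)} = 5 - \left(O + L\right) = 5 - \left(L + O\right) = 5 - L - O$)
$\left(\left(\left(j{\left(\left(-2\right) \left(-1\right) \right)} + k{\left(66,-56 \right)}\right) + 4093\right) + 32492\right) - 18061 = \left(\left(\left(\left(-2\right) \left(-1\right) - 5\right) + 4093\right) + 32492\right) - 18061 = \left(\left(\left(2 + \left(5 - 66 + 56\right)\right) + 4093\right) + 32492\right) - 18061 = \left(\left(\left(2 - 5\right) + 4093\right) + 32492\right) - 18061 = \left(\left(-3 + 4093\right) + 32492\right) - 18061 = \left(4090 + 32492\right) - 18061 = 36582 - 18061 = 18521$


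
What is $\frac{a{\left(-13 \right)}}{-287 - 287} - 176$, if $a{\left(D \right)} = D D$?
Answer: $- \frac{101193}{574} \approx -176.29$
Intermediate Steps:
$a{\left(D \right)} = D^{2}$
$\frac{a{\left(-13 \right)}}{-287 - 287} - 176 = \frac{\left(-13\right)^{2}}{-287 - 287} - 176 = \frac{1}{-574} \cdot 169 - 176 = \left(- \frac{1}{574}\right) 169 - 176 = - \frac{169}{574} - 176 = - \frac{101193}{574}$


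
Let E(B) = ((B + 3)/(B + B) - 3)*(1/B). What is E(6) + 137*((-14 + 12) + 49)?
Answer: 51509/8 ≈ 6438.6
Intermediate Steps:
E(B) = (-3 + (3 + B)/(2*B))/B (E(B) = ((3 + B)/((2*B)) - 3)/B = ((3 + B)*(1/(2*B)) - 3)/B = ((3 + B)/(2*B) - 3)/B = (-3 + (3 + B)/(2*B))/B)
E(6) + 137*((-14 + 12) + 49) = (½)*(3 - 5*6)/6² + 137*((-14 + 12) + 49) = (½)*(1/36)*(3 - 30) + 137*(-2 + 49) = (½)*(1/36)*(-27) + 137*47 = -3/8 + 6439 = 51509/8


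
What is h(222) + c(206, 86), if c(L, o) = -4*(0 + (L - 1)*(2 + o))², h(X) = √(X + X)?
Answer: -1301766400 + 2*√111 ≈ -1.3018e+9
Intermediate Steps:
h(X) = √2*√X (h(X) = √(2*X) = √2*√X)
c(L, o) = -4*(-1 + L)²*(2 + o)² (c(L, o) = -4*(0 + (-1 + L)*(2 + o))² = -4*(-1 + L)²*(2 + o)²)
h(222) + c(206, 86) = √2*√222 - 4*(-1 + 206)²*(2 + 86)² = 2*√111 - 4*205²*88² = 2*√111 - 4*42025*7744 = 2*√111 - 1301766400 = -1301766400 + 2*√111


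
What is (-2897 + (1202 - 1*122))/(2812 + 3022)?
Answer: -1817/5834 ≈ -0.31145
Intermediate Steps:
(-2897 + (1202 - 1*122))/(2812 + 3022) = (-2897 + (1202 - 122))/5834 = (-2897 + 1080)*(1/5834) = -1817*1/5834 = -1817/5834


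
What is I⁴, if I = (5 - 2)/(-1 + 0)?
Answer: 81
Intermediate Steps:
I = -3 (I = 3/(-1) = 3*(-1) = -3)
I⁴ = (-3)⁴ = 81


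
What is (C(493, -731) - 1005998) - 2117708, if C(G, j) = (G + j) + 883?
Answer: -3123061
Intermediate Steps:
C(G, j) = 883 + G + j
(C(493, -731) - 1005998) - 2117708 = ((883 + 493 - 731) - 1005998) - 2117708 = (645 - 1005998) - 2117708 = -1005353 - 2117708 = -3123061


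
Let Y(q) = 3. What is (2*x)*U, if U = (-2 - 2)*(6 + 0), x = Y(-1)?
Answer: -144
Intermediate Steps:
x = 3
U = -24 (U = -4*6 = -24)
(2*x)*U = (2*3)*(-24) = 6*(-24) = -144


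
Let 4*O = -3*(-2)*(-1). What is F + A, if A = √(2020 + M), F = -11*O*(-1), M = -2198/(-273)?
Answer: -33/2 + √3084666/39 ≈ 28.534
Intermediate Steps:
O = -3/2 (O = (-3*(-2)*(-1))/4 = (6*(-1))/4 = (¼)*(-6) = -3/2 ≈ -1.5000)
M = 314/39 (M = -2198*(-1/273) = 314/39 ≈ 8.0513)
F = -33/2 (F = -11*(-3/2)*(-1) = (33/2)*(-1) = -33/2 ≈ -16.500)
A = √3084666/39 (A = √(2020 + 314/39) = √(79094/39) = √3084666/39 ≈ 45.034)
F + A = -33/2 + √3084666/39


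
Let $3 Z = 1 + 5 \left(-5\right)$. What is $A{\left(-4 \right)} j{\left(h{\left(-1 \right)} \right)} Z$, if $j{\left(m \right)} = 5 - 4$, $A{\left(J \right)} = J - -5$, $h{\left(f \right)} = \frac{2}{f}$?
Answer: $-8$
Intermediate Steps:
$A{\left(J \right)} = 5 + J$ ($A{\left(J \right)} = J + 5 = 5 + J$)
$j{\left(m \right)} = 1$ ($j{\left(m \right)} = 5 - 4 = 1$)
$Z = -8$ ($Z = \frac{1 + 5 \left(-5\right)}{3} = \frac{1 - 25}{3} = \frac{1}{3} \left(-24\right) = -8$)
$A{\left(-4 \right)} j{\left(h{\left(-1 \right)} \right)} Z = \left(5 - 4\right) 1 \left(-8\right) = 1 \cdot 1 \left(-8\right) = 1 \left(-8\right) = -8$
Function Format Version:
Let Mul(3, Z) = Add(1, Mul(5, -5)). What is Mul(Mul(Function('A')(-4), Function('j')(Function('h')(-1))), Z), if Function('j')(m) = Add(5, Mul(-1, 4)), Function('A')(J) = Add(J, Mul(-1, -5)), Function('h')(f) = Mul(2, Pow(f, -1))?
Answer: -8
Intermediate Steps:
Function('A')(J) = Add(5, J) (Function('A')(J) = Add(J, 5) = Add(5, J))
Function('j')(m) = 1 (Function('j')(m) = Add(5, -4) = 1)
Z = -8 (Z = Mul(Rational(1, 3), Add(1, Mul(5, -5))) = Mul(Rational(1, 3), Add(1, -25)) = Mul(Rational(1, 3), -24) = -8)
Mul(Mul(Function('A')(-4), Function('j')(Function('h')(-1))), Z) = Mul(Mul(Add(5, -4), 1), -8) = Mul(Mul(1, 1), -8) = Mul(1, -8) = -8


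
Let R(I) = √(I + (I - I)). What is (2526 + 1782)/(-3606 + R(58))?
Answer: -7767324/6501589 - 2154*√58/6501589 ≈ -1.1972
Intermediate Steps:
R(I) = √I (R(I) = √(I + 0) = √I)
(2526 + 1782)/(-3606 + R(58)) = (2526 + 1782)/(-3606 + √58) = 4308/(-3606 + √58)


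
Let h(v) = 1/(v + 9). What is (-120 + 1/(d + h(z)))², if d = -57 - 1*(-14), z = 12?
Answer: 11720444121/813604 ≈ 14406.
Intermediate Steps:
d = -43 (d = -57 + 14 = -43)
h(v) = 1/(9 + v)
(-120 + 1/(d + h(z)))² = (-120 + 1/(-43 + 1/(9 + 12)))² = (-120 + 1/(-43 + 1/21))² = (-120 + 1/(-902/21))² = (-120 - 21/902)² = (-108261/902)² = 11720444121/813604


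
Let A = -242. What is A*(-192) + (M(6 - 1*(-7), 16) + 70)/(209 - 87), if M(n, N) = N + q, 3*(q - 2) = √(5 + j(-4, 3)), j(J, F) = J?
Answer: 17006089/366 ≈ 46465.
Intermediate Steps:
q = 7/3 (q = 2 + √(5 - 4)/3 = 2 + √1/3 = 2 + (⅓)*1 = 2 + ⅓ = 7/3 ≈ 2.3333)
M(n, N) = 7/3 + N (M(n, N) = N + 7/3 = 7/3 + N)
A*(-192) + (M(6 - 1*(-7), 16) + 70)/(209 - 87) = -242*(-192) + ((7/3 + 16) + 70)/(209 - 87) = 46464 + (55/3 + 70)/122 = 46464 + (265/3)*(1/122) = 46464 + 265/366 = 17006089/366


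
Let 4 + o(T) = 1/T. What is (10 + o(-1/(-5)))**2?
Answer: 121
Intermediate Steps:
o(T) = -4 + 1/T
(10 + o(-1/(-5)))**2 = (10 + (-4 + 1/(-1/(-5))))**2 = (10 + (-4 + 1/(-1*(-1/5))))**2 = (10 + (-4 + 1/(1/5)))**2 = (10 + (-4 + 5))**2 = (10 + 1)**2 = 11**2 = 121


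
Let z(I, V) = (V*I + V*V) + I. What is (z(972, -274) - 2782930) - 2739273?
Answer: -5712483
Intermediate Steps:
z(I, V) = I + V² + I*V (z(I, V) = (I*V + V²) + I = (V² + I*V) + I = I + V² + I*V)
(z(972, -274) - 2782930) - 2739273 = ((972 + (-274)² + 972*(-274)) - 2782930) - 2739273 = ((972 + 75076 - 266328) - 2782930) - 2739273 = (-190280 - 2782930) - 2739273 = -2973210 - 2739273 = -5712483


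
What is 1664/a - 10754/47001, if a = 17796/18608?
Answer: 121261170794/69702483 ≈ 1739.7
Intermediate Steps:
a = 4449/4652 (a = 17796*(1/18608) = 4449/4652 ≈ 0.95636)
1664/a - 10754/47001 = 1664/(4449/4652) - 10754/47001 = 1664*(4652/4449) - 10754*1/47001 = 7740928/4449 - 10754/47001 = 121261170794/69702483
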